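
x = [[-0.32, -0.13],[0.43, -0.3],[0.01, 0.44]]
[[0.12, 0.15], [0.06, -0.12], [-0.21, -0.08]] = x @[[-0.19, -0.41], [-0.47, -0.18]]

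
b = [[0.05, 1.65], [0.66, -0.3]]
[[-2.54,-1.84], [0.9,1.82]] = b @ [[0.66, 2.22], [-1.56, -1.18]]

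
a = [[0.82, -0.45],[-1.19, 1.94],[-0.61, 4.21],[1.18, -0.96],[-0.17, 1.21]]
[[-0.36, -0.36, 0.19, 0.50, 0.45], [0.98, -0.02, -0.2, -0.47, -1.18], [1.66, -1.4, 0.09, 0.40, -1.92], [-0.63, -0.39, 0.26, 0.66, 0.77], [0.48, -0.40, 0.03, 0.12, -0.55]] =a @ [[-0.24, -0.68, 0.27, 0.72, 0.32], [0.36, -0.43, 0.06, 0.2, -0.41]]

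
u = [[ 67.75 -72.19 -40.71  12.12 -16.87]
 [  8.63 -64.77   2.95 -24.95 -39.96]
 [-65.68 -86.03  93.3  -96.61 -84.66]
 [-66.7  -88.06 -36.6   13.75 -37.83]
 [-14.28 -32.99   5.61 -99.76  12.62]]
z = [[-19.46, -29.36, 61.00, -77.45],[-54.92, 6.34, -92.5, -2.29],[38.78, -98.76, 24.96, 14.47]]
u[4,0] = -14.28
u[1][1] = -64.77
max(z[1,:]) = 6.34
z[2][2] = 24.96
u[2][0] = -65.68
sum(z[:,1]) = -121.78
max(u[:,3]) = 13.75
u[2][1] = -86.03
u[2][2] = 93.3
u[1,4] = -39.96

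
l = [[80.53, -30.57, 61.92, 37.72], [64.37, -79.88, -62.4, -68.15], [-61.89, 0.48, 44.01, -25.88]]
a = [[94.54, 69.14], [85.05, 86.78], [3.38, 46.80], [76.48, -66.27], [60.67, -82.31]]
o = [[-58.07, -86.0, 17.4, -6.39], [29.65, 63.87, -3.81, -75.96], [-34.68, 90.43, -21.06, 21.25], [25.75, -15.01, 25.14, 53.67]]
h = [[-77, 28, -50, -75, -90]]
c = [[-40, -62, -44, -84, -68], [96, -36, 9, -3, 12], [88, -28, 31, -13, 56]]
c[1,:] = [96, -36, 9, -3, 12]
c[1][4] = 12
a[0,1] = 69.14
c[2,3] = -13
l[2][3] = -25.88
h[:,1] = [28]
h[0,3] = -75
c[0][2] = -44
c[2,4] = 56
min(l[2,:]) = -61.89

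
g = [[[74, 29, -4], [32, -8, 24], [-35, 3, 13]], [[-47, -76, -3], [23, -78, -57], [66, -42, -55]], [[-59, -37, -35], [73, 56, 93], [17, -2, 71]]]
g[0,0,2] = -4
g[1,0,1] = -76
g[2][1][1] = 56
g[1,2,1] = -42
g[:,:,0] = [[74, 32, -35], [-47, 23, 66], [-59, 73, 17]]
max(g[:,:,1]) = 56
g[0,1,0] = 32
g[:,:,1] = [[29, -8, 3], [-76, -78, -42], [-37, 56, -2]]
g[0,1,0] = 32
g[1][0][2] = -3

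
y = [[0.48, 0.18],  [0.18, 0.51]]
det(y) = 0.21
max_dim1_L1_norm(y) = 0.69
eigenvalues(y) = [0.31, 0.68]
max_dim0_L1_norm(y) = 0.69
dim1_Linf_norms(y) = [0.48, 0.51]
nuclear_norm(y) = 0.99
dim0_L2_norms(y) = [0.51, 0.54]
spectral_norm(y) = 0.68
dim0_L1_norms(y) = [0.66, 0.69]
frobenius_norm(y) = 0.75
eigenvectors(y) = [[-0.74, -0.68], [0.68, -0.74]]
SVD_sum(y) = [[0.31, 0.34],[0.34, 0.37]] + [[0.17, -0.16], [-0.16, 0.14]]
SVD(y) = [[-0.68, -0.74], [-0.74, 0.68]] @ diag([0.6756239186818843, 0.3143760813181156]) @ [[-0.68,  -0.74], [-0.74,  0.68]]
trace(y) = 0.99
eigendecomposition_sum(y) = [[0.17, -0.16],  [-0.16, 0.14]] + [[0.31, 0.34], [0.34, 0.37]]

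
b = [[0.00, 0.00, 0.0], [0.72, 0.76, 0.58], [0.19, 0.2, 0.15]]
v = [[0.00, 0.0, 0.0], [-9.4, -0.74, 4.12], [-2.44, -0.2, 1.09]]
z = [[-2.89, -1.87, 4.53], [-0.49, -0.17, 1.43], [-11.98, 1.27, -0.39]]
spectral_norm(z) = 12.38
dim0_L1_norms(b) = [0.91, 0.96, 0.73]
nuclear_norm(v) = 10.65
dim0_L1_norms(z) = [15.36, 3.31, 6.35]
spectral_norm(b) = 1.24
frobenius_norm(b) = 1.24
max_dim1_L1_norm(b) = 2.06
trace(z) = -3.45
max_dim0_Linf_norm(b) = 0.76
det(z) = 25.41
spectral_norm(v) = 10.63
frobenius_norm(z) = 13.42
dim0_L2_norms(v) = [9.71, 0.77, 4.26]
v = b @ z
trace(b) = 0.91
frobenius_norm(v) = 10.63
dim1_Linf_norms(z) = [4.53, 1.43, 11.98]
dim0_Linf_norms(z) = [11.98, 1.87, 4.53]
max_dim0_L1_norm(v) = 11.84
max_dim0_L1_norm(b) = 0.96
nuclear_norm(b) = 1.24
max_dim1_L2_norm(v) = 10.29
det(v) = 0.00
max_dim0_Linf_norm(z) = 11.98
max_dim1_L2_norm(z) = 12.05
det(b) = 0.00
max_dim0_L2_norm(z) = 12.33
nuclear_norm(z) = 17.93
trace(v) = 0.35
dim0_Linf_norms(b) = [0.72, 0.76, 0.58]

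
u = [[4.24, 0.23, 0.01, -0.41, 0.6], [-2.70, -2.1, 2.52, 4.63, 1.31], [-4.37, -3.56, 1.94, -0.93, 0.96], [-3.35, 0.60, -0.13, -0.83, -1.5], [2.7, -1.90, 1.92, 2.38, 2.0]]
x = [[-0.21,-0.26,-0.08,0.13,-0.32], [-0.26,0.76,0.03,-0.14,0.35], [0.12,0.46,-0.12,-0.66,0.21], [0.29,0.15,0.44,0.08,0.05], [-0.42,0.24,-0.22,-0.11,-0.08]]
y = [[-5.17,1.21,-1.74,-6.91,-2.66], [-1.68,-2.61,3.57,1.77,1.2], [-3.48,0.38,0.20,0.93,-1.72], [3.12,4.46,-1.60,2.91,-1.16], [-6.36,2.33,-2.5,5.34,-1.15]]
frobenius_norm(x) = 1.53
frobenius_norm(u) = 11.66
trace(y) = -5.82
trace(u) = 5.25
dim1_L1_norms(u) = [5.49, 13.26, 11.76, 6.41, 10.9]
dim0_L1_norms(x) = [1.3, 1.87, 0.89, 1.12, 1.01]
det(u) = -0.14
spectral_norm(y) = 10.25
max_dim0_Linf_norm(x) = 0.76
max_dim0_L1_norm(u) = 17.36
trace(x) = 0.43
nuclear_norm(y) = 29.81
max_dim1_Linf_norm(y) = 6.91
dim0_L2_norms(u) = [7.93, 4.59, 3.72, 5.37, 3.04]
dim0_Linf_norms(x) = [0.42, 0.76, 0.44, 0.66, 0.35]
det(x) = 0.00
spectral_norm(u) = 8.58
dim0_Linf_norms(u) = [4.37, 3.56, 2.52, 4.63, 2.0]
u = x @ y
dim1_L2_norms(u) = [4.31, 6.42, 6.11, 3.81, 4.92]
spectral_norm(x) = 1.20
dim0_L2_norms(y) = [9.58, 5.81, 4.96, 9.42, 3.76]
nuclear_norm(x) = 2.73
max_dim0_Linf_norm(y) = 6.91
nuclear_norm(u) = 19.73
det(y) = -1075.47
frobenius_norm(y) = 15.91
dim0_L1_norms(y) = [19.81, 10.99, 9.61, 17.86, 7.89]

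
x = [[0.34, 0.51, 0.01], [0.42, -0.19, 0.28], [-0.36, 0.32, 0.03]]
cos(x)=[[0.84, -0.04, -0.07],[0.02, 0.84, 0.02],[-0.00, 0.11, 0.96]]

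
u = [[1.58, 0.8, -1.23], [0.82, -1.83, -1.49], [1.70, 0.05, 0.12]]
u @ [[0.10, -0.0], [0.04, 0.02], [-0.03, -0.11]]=[[0.23, 0.15], [0.05, 0.13], [0.17, -0.01]]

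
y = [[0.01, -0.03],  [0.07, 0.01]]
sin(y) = [[0.01, -0.03], [0.07, 0.01]]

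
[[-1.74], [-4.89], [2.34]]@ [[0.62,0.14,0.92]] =[[-1.08, -0.24, -1.60], [-3.03, -0.68, -4.5], [1.45, 0.33, 2.15]]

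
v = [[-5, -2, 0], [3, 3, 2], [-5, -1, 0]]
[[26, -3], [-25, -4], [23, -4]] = v @ [[-4, 1], [-3, -1], [-2, -2]]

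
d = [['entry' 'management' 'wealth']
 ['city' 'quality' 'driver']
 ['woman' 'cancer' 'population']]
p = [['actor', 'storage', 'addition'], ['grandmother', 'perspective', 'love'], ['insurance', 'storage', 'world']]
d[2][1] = 'cancer'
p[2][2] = 'world'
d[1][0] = 'city'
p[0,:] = ['actor', 'storage', 'addition']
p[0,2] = 'addition'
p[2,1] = 'storage'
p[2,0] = 'insurance'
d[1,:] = ['city', 'quality', 'driver']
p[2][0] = 'insurance'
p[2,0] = 'insurance'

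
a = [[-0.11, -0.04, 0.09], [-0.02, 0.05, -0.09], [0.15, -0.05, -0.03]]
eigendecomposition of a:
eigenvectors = [[0.68, 0.27, -0.34],[-0.21, 0.76, 0.75],[-0.7, 0.59, -0.57]]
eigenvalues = [-0.19, -0.03, 0.13]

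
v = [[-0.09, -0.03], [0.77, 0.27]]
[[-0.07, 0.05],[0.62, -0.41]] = v @ [[1.16, -0.77],[-1.02, 0.68]]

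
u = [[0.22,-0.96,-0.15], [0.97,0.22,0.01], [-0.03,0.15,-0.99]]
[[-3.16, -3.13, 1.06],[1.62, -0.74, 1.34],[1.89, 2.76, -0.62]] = u @ [[0.85, -1.48, 1.56], [3.70, 3.27, -0.82], [-1.37, -2.25, 0.45]]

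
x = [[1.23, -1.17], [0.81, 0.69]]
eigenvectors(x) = [[(0.77+0j), (0.77-0j)], [(0.18-0.61j), (0.18+0.61j)]]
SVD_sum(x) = [[1.3, -1.08], [0.14, -0.12]] + [[-0.07, -0.09], [0.67, 0.81]]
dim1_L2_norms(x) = [1.7, 1.06]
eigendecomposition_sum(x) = [[0.62+0.33j, -0.58+0.60j], [(0.41-0.42j), 0.34+0.61j]] + [[(0.62-0.33j), -0.58-0.60j], [(0.41+0.42j), (0.34-0.61j)]]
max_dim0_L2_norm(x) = 1.47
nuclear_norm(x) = 2.76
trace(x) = 1.92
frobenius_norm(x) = 2.00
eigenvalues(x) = [(0.96+0.94j), (0.96-0.94j)]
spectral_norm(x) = 1.70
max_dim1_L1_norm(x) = 2.4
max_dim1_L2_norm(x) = 1.7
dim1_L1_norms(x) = [2.4, 1.5]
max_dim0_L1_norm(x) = 2.04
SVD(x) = [[-0.99, -0.11], [-0.11, 0.99]] @ diag([1.7035210069391036, 1.0545217773555855]) @ [[-0.77, 0.64],[0.64, 0.77]]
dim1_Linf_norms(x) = [1.23, 0.81]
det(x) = 1.80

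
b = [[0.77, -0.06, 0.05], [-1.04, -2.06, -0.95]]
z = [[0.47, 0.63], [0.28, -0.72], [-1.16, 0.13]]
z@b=[[-0.29, -1.33, -0.57], [0.96, 1.47, 0.70], [-1.03, -0.20, -0.18]]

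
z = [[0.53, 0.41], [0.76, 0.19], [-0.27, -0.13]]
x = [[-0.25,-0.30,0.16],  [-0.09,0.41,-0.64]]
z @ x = [[-0.17, 0.01, -0.18], [-0.21, -0.15, -0.00], [0.08, 0.03, 0.04]]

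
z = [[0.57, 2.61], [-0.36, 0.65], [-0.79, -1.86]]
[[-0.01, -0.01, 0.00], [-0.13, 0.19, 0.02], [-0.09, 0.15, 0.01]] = z@[[0.26, -0.38, -0.04], [-0.06, 0.08, 0.01]]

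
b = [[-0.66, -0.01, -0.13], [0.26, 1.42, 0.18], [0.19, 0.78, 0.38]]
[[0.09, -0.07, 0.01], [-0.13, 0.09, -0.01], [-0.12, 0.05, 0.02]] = b@[[-0.11, 0.11, -0.03],[-0.05, 0.05, -0.01],[-0.15, -0.03, 0.08]]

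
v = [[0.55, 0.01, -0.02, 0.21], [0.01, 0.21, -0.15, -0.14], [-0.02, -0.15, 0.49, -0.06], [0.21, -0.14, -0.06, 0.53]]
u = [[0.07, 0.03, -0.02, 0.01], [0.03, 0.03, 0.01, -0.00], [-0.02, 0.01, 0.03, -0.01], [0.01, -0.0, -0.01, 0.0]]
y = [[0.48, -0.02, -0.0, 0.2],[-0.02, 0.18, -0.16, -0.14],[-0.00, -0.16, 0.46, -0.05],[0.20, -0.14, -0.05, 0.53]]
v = y + u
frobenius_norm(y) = 0.97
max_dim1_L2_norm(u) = 0.08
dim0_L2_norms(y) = [0.52, 0.28, 0.49, 0.59]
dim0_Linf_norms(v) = [0.55, 0.21, 0.49, 0.53]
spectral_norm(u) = 0.09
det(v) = 0.01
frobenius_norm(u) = 0.10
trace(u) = 0.13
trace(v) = 1.78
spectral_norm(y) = 0.73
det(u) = -0.00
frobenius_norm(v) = 1.02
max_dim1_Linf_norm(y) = 0.53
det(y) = 0.01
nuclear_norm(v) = 1.78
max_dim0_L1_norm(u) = 0.13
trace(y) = 1.65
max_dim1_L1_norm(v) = 0.94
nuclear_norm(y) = 1.65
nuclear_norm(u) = 0.14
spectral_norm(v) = 0.77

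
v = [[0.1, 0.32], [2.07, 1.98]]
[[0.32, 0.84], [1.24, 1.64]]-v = [[0.22, 0.52], [-0.83, -0.34]]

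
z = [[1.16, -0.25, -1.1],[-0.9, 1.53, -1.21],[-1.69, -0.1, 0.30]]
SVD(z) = [[-0.48, -0.52, 0.71], [0.62, -0.77, -0.15], [0.62, 0.37, 0.69]] @ diag([2.3866320901623412, 2.0175945107556394, 0.6499997356738316]) @ [[-0.91, 0.42, -0.02], [-0.26, -0.54, 0.80], [-0.33, -0.73, -0.60]]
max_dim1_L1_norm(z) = 3.64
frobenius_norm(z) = 3.19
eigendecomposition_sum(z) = [[-0.29, -0.04, -0.33],[-0.34, -0.05, -0.38],[-0.46, -0.07, -0.51]] + [[1.79, -0.67, -0.64], [0.83, -0.31, -0.30], [-1.73, 0.64, 0.62]] + [[-0.34, 0.46, -0.13], [-1.38, 1.89, -0.53], [0.49, -0.67, 0.19]]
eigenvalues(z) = [-0.85, 2.1, 1.74]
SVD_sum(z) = [[1.03, -0.48, 0.02], [-1.34, 0.62, -0.02], [-1.35, 0.63, -0.02]] + [[0.28,  0.57,  -0.84], [0.41,  0.83,  -1.24], [-0.20,  -0.4,  0.59]] + [[-0.15,-0.34,-0.28], [0.03,0.07,0.06], [-0.15,-0.33,-0.27]]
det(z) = -3.13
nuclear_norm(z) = 5.05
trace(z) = 2.99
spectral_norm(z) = 2.39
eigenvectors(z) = [[0.46,0.68,-0.22], [0.53,0.32,-0.92], [0.71,-0.66,0.33]]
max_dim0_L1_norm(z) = 3.75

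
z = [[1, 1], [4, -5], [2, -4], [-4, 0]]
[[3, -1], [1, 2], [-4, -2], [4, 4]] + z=[[4, 0], [5, -3], [-2, -6], [0, 4]]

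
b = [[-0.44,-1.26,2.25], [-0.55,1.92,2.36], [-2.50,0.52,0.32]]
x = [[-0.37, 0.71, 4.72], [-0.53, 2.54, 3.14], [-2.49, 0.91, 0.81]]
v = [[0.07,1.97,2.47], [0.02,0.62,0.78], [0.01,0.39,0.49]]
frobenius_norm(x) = 6.87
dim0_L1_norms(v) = [0.1, 2.98, 3.74]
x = v + b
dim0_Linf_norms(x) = [2.49, 2.54, 4.72]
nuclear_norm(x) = 10.18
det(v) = -0.00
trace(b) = 1.80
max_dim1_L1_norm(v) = 4.51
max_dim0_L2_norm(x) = 5.73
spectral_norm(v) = 3.37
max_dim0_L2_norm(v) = 2.64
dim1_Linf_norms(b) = [2.25, 2.36, 2.5]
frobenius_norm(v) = 3.37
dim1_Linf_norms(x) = [4.72, 3.14, 2.49]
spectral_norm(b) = 3.64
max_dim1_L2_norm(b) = 3.09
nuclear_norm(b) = 8.05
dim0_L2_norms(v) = [0.07, 2.1, 2.64]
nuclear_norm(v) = 3.38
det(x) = 22.63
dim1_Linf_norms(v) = [2.47, 0.78, 0.49]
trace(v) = 1.18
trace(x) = 2.98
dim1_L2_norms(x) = [4.79, 4.07, 2.77]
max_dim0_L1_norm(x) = 8.67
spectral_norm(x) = 6.24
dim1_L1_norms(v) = [4.51, 1.42, 0.89]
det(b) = 17.64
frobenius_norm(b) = 4.80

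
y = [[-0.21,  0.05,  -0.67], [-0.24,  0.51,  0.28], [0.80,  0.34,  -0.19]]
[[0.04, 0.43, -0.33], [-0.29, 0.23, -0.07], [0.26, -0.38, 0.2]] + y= [[-0.17, 0.48, -1.0], [-0.53, 0.74, 0.21], [1.06, -0.04, 0.01]]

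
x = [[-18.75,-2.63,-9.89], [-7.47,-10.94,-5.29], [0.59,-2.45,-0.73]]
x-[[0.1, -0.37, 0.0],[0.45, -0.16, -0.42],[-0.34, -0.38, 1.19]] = [[-18.85, -2.26, -9.89], [-7.92, -10.78, -4.87], [0.93, -2.07, -1.92]]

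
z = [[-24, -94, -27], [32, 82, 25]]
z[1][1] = 82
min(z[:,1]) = -94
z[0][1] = -94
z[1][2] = 25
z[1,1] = 82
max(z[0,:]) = -24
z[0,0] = -24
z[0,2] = -27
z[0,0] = -24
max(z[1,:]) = 82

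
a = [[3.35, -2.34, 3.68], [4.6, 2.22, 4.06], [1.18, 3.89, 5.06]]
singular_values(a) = [9.47, 4.64, 1.91]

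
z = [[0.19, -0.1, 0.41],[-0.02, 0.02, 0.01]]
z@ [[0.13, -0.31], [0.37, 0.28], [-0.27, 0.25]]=[[-0.12, 0.02], [0.00, 0.01]]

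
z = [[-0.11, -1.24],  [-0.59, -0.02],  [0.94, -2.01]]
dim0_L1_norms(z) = [1.64, 3.27]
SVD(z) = [[-0.46, 0.65], [0.07, 0.71], [-0.89, -0.28]] @ diag([2.4881589565811284, 0.794333057844824]) @ [[-0.33, 0.94], [-0.94, -0.33]]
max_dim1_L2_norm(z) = 2.22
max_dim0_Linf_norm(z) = 2.01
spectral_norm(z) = 2.49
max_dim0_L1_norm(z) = 3.27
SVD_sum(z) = [[0.38, -1.07], [-0.06, 0.17], [0.73, -2.08]] + [[-0.49, -0.17], [-0.53, -0.19], [0.21, 0.07]]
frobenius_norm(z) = 2.61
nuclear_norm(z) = 3.28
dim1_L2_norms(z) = [1.24, 0.59, 2.22]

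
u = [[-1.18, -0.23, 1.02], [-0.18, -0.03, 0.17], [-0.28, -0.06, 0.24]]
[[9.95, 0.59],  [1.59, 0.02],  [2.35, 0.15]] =u@[[-4.34, -4.34], [0.44, -0.75], [4.83, -4.61]]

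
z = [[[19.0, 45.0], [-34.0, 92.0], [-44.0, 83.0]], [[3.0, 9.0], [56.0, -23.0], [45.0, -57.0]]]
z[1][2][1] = -57.0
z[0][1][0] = -34.0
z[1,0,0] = 3.0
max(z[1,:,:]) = 56.0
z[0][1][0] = -34.0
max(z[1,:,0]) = 56.0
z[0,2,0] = -44.0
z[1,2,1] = -57.0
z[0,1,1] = 92.0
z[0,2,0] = -44.0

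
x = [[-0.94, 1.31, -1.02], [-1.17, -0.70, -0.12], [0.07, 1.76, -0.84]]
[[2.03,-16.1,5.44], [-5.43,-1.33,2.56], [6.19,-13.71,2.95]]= x @ [[0.82, 3.72, -1.76], [5.62, -5.27, -0.07], [4.47, 5.59, -3.80]]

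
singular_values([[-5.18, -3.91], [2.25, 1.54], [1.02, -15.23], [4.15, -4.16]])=[16.35, 7.06]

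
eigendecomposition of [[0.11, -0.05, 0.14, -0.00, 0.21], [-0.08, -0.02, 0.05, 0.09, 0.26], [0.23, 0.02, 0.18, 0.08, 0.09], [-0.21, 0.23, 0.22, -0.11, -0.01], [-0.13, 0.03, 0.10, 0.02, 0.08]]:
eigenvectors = [[(-0.52+0j), (-0+0j), -0.33+0.00j, (-0.34+0.07j), (-0.34-0.07j)], [-0.10+0.00j, (-0.37+0j), (0.65+0j), (-0.68+0j), -0.68-0.00j], [(-0.82+0j), -0.16+0.00j, (-0.41+0j), (0.36+0.21j), 0.36-0.21j], [-0.21+0.00j, 0.92+0.00j, (0.44+0j), (0.18+0.17j), 0.18-0.17j], [-0.08+0.00j, 0.03+0.00j, (0.32+0j), -0.22-0.36j, (-0.22+0.36j)]]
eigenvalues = [(0.36+0j), (-0.24+0j), (0.18+0j), (-0.03+0.11j), (-0.03-0.11j)]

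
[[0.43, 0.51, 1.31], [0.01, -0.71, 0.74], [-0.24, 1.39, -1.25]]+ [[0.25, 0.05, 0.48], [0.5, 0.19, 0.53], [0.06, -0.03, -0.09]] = [[0.68, 0.56, 1.79], [0.51, -0.52, 1.27], [-0.18, 1.36, -1.34]]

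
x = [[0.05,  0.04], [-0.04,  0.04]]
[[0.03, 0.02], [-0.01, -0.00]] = x @[[0.45, 0.24], [0.23, 0.13]]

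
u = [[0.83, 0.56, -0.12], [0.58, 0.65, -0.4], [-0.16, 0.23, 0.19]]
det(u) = 0.12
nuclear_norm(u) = 1.97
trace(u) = 1.67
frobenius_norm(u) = 1.43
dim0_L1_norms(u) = [1.57, 1.44, 0.71]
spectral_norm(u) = 1.37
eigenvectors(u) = [[(-0.76+0j), (-0.19+0.38j), (-0.19-0.38j)], [-0.65+0.00j, (-0.1-0.53j), (-0.1+0.53j)], [-0.03+0.00j, (-0.73+0j), -0.73-0.00j]]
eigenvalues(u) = [(1.31+0j), (0.18+0.25j), (0.18-0.25j)]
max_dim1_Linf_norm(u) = 0.83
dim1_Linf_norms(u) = [0.83, 0.65, 0.23]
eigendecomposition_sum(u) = [[(0.81+0j),0.59+0.00j,(-0.3-0j)], [0.70+0.00j,0.51+0.00j,-0.26-0.00j], [(0.03+0j),(0.02+0j),-0.01-0.00j]] + [[0.01+0.07j, -0.01-0.08j, (0.09-0.02j)], [-0.06-0.06j, (0.07+0.06j), (-0.07+0.09j)], [-0.09+0.06j, 0.11-0.08j, (0.1+0.12j)]] + [[(0.01-0.07j), -0.01+0.08j, (0.09+0.02j)], [(-0.06+0.06j), (0.07-0.06j), -0.07-0.09j], [-0.09-0.06j, (0.11+0.08j), (0.1-0.12j)]]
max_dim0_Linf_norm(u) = 0.83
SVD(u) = [[-0.73, 0.06, 0.68], [-0.69, -0.09, -0.72], [0.02, -0.99, 0.11]] @ diag([1.3650111273326775, 0.33831603952365846, 0.2696050438307844]) @ [[-0.74, -0.62, 0.27], [0.46, -0.75, -0.47], [0.5, -0.22, 0.84]]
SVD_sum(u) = [[0.73, 0.62, -0.27], [0.69, 0.58, -0.25], [-0.02, -0.02, 0.01]] + [[0.01, -0.02, -0.01], [-0.01, 0.02, 0.01], [-0.16, 0.25, 0.16]] + [[0.09, -0.04, 0.15], [-0.1, 0.04, -0.16], [0.01, -0.01, 0.02]]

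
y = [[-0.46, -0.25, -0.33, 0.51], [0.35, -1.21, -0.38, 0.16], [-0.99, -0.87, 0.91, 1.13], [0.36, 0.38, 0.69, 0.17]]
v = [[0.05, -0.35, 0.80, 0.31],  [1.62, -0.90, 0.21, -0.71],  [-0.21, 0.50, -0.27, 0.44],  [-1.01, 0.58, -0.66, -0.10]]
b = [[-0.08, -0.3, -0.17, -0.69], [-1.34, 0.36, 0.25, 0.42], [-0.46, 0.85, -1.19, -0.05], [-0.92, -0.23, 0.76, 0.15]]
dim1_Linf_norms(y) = [0.51, 1.21, 1.13, 0.69]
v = y @ b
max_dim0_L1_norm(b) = 2.8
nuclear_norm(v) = 3.99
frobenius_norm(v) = 2.68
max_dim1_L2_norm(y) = 1.96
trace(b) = -0.76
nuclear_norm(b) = 4.24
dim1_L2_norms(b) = [0.78, 1.47, 1.53, 1.22]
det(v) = -0.00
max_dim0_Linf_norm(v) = 1.62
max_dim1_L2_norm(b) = 1.53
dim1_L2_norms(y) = [0.8, 1.33, 1.96, 0.88]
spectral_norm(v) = 2.41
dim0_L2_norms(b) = [1.69, 1.0, 1.44, 0.82]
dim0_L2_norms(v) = [1.92, 1.23, 1.09, 0.9]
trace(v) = -1.22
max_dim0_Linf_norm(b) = 1.34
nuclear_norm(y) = 4.61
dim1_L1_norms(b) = [1.24, 2.37, 2.55, 2.06]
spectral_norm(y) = 2.06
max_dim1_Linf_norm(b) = 1.34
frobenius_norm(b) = 2.57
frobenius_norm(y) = 2.65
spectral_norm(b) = 1.82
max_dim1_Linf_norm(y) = 1.21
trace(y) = -0.59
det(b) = 0.00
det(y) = 0.75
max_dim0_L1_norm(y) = 2.71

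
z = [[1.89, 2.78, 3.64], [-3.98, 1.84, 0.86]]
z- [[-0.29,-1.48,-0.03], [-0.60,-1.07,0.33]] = [[2.18,4.26,3.67], [-3.38,2.91,0.53]]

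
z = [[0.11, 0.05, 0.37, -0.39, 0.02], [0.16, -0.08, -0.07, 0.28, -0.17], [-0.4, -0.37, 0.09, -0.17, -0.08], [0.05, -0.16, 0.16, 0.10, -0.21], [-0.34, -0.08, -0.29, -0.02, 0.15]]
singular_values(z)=[0.68, 0.65, 0.49, 0.05, 0.0]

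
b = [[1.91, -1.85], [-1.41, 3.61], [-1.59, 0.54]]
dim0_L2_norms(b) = [2.86, 4.09]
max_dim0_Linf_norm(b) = 3.61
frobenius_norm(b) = 4.99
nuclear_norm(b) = 6.21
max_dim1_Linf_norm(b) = 3.61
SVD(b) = [[-0.54, -0.42], [0.79, -0.54], [0.28, 0.73]] @ diag([4.781542569444236, 1.430856616363991]) @ [[-0.54,0.84], [-0.84,-0.54]]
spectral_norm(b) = 4.78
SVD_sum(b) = [[1.4, -2.18], [-2.06, 3.19], [-0.71, 1.11]] + [[0.51, 0.33], [0.65, 0.42], [-0.88, -0.57]]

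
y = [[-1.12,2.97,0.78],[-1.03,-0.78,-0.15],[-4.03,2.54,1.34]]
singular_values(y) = [5.69, 2.1, 0.18]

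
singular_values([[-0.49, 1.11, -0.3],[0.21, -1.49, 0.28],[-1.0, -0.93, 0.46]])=[2.16, 1.15, 0.12]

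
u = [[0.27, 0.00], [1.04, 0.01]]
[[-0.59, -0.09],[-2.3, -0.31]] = u @ [[-2.17, -0.34],[-3.87, 4.16]]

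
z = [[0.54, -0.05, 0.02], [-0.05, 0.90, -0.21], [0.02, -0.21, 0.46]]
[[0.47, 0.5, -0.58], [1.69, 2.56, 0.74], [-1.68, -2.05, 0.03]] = z @ [[1.09, 1.26, -1.01], [1.2, 2.09, 0.88], [-3.16, -3.55, 0.51]]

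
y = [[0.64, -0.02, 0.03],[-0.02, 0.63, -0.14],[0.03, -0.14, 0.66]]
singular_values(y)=[0.79, 0.63, 0.5]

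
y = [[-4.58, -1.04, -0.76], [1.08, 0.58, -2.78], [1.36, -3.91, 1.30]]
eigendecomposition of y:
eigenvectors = [[(0.65+0j), 0.65-0.00j, 0.00+0.00j],  [(-0.38-0.34j), -0.38+0.34j, -0.60+0.00j],  [-0.42-0.37j, (-0.42+0.37j), (0.8+0j)]]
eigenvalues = [(-3.48+0.97j), (-3.48-0.97j), (4.26+0j)]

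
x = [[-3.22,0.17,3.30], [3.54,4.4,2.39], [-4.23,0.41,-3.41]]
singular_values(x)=[7.46, 4.57, 3.46]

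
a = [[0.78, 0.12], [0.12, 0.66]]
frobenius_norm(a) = 1.04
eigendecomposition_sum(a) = [[0.62, 0.38], [0.38, 0.24]] + [[0.16, -0.26], [-0.26, 0.42]]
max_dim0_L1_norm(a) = 0.9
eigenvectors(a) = [[0.85, -0.53], [0.53, 0.85]]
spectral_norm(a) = 0.85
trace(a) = 1.44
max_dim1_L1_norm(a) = 0.9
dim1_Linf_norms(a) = [0.78, 0.66]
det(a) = 0.50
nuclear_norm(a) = 1.44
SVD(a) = [[-0.85, -0.53], [-0.53, 0.85]] @ diag([0.8541640786499873, 0.5858359213500126]) @ [[-0.85, -0.53], [-0.53, 0.85]]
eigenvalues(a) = [0.85, 0.59]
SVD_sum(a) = [[0.62, 0.38], [0.38, 0.24]] + [[0.16,-0.26], [-0.26,0.42]]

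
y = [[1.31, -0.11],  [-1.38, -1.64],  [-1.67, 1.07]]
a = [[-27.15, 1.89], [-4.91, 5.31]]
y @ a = [[-35.03, 1.89], [45.52, -11.32], [40.09, 2.53]]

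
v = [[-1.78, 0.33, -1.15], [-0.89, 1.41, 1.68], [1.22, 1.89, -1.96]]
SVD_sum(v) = [[0.15, 0.15, -0.3], [-0.47, -0.47, 0.98], [1.14, 1.13, -2.36]] + [[-0.73, 0.97, 0.11], [-1.08, 1.44, 0.17], [-0.35, 0.47, 0.06]] + [[-1.20, -0.79, -0.96], [0.67, 0.44, 0.53], [0.43, 0.28, 0.34]]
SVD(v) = [[0.12, -0.54, 0.83], [-0.38, -0.8, -0.46], [0.92, -0.26, -0.30]] @ diag([3.114957516930133, 2.2626826957424884, 2.0692526878339326]) @ [[0.40, 0.40, -0.83], [0.6, -0.80, -0.09], [-0.7, -0.45, -0.56]]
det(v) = 14.58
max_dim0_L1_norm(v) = 4.79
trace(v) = -2.33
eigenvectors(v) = [[-0.25-0.62j, (-0.25+0.62j), -0.04+0.00j], [0.27-0.06j, 0.27+0.06j, (0.91+0j)], [-0.69+0.00j, (-0.69-0j), 0.40+0.00j]]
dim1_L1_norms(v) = [3.26, 3.98, 5.07]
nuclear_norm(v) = 7.45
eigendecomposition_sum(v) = [[-0.89+1.04j,0.21+0.48j,-0.56-0.97j], [(-0.36-0.45j),-0.21+0.05j,0.45-0.15j], [(0.65+1.27j),0.54-0.01j,(-1.15+0.15j)]] + [[(-0.89-1.04j),0.21-0.48j,-0.56+0.97j], [-0.36+0.45j,(-0.21-0.05j),0.45+0.15j], [0.65-1.27j,(0.54+0.01j),-1.15-0.15j]] + [[(0.01-0j), -0.08-0.00j, (-0.04-0j)], [-0.17+0.00j, 1.84+0.00j, 0.79+0.00j], [(-0.07+0j), (0.81+0j), (0.35+0j)]]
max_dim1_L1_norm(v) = 5.07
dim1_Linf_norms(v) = [1.78, 1.68, 1.96]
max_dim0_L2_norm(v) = 2.83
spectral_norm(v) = 3.11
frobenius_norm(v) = 4.37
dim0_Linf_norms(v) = [1.78, 1.89, 1.96]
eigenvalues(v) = [(-2.26+1.24j), (-2.26-1.24j), (2.19+0j)]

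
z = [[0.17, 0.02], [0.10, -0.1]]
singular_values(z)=[0.2, 0.09]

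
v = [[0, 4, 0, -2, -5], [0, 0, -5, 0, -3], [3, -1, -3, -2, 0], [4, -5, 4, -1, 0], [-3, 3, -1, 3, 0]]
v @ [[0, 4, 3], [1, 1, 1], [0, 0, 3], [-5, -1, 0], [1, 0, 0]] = [[9, 6, 4], [-3, 0, -15], [9, 13, -1], [0, 12, 19], [-12, -12, -9]]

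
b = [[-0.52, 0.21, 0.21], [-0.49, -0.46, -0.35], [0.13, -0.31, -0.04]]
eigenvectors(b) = [[(-0.03+0.63j), -0.03-0.63j, (0.09+0j)], [-0.69+0.00j, (-0.69-0j), (-0.54+0j)], [(-0.23-0.27j), -0.23+0.27j, (0.84+0j)]]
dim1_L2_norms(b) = [0.6, 0.76, 0.34]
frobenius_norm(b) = 1.02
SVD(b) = [[-0.27, 0.87, 0.42],[-0.96, -0.19, -0.21],[-0.1, -0.46, 0.88]] @ diag([0.7796596413061112, 0.6447290822325522, 0.1544514624145613]) @ [[0.76, 0.53, 0.36], [-0.65, 0.64, 0.41], [-0.01, -0.55, 0.83]]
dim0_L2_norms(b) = [0.73, 0.59, 0.41]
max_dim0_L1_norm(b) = 1.14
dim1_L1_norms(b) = [0.94, 1.3, 0.48]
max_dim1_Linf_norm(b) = 0.52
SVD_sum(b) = [[-0.16, -0.11, -0.08], [-0.57, -0.4, -0.27], [-0.06, -0.04, -0.03]] + [[-0.36, 0.36, 0.23], [0.08, -0.08, -0.05], [0.19, -0.19, -0.12]] + [[-0.00, -0.04, 0.05], [0.00, 0.02, -0.03], [-0.0, -0.07, 0.11]]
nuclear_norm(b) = 1.58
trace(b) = -1.02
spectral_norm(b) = 0.78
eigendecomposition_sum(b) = [[-0.26+0.19j, (0.11+0.23j), 0.10+0.13j], [(-0.23-0.28j), -0.25+0.13j, -0.13+0.11j], [(0.04-0.18j), -0.13-0.05j, -0.09-0.01j]] + [[-0.26-0.19j,(0.11-0.23j),0.10-0.13j], [(-0.23+0.28j),(-0.25-0.13j),(-0.13-0.11j)], [0.04+0.18j,-0.13+0.05j,-0.09+0.01j]] + [[(0.01-0j), (-0.01-0j), 0.01+0.00j], [(-0.04+0j), (0.03+0j), (-0.09-0j)], [(0.06-0j), -0.05-0.00j, (0.14+0j)]]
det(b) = 0.08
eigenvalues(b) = [(-0.6+0.31j), (-0.6-0.31j), (0.17+0j)]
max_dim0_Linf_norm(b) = 0.52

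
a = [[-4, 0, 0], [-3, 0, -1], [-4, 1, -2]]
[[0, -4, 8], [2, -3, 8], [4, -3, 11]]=a @ [[0, 1, -2], [0, 1, -1], [-2, 0, -2]]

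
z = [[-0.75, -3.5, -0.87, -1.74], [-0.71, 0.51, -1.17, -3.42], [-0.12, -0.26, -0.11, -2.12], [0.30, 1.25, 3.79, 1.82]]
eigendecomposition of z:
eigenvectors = [[-0.98+0.00j, (-0.57-0.08j), (-0.57+0.08j), (-0.84+0j)], [(-0.17+0j), (-0.12+0.46j), (-0.12-0.46j), 0.53+0.00j], [(0.05+0j), (-0.11+0.33j), (-0.11-0.33j), -0.11+0.00j], [(0.1+0j), (0.57+0j), (0.57-0j), 0.07+0.00j]]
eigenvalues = [(-1.13+0j), (0.57+3.15j), (0.57-3.15j), (1.46+0j)]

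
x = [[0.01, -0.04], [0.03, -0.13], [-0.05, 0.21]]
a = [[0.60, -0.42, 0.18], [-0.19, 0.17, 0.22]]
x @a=[[0.01, -0.01, -0.01], [0.04, -0.03, -0.02], [-0.07, 0.06, 0.04]]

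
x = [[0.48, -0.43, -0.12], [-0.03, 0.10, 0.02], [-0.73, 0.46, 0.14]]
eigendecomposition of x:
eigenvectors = [[-0.58, 0.11, -0.10], [0.06, -0.15, -0.36], [0.81, 0.98, 0.93]]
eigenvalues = [0.69, -0.01, 0.04]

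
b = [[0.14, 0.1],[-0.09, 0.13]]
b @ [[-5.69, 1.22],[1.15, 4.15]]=[[-0.68, 0.59], [0.66, 0.43]]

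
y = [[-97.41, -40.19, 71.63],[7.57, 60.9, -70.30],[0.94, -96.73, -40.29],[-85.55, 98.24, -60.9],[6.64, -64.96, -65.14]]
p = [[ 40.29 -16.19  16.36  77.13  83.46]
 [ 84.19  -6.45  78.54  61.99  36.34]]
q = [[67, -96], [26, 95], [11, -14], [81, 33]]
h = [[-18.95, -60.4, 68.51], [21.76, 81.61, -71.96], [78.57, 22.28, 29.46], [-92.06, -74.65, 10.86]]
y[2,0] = 0.94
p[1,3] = 61.99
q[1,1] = 95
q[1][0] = 26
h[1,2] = -71.96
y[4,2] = -65.14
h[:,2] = [68.51, -71.96, 29.46, 10.86]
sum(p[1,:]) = 254.61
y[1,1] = 60.9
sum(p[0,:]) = 201.04999999999998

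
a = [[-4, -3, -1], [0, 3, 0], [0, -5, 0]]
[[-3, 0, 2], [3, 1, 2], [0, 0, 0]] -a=[[1, 3, 3], [3, -2, 2], [0, 5, 0]]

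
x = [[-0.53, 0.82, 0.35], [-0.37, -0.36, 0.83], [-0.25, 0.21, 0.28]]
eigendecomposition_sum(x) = [[-0.02+0.00j, (-0.01+0j), 0.05+0.00j],[(-0.01+0j), -0.00+0.00j, (0.02+0j)],[(-0.01+0j), -0.01+0.00j, 0.03+0.00j]] + [[-0.26+0.51j, (0.41+0.76j), (0.15-1.3j)], [(-0.18-0.02j), (-0.18+0.21j), (0.4-0.11j)], [(-0.12+0.17j), 0.11+0.29j, 0.12-0.46j]] + [[-0.26-0.51j,0.41-0.76j,(0.15+1.3j)], [-0.18+0.02j,-0.18-0.21j,(0.4+0.11j)], [-0.12-0.17j,0.11-0.29j,(0.12+0.46j)]]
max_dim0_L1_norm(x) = 1.46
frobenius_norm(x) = 1.49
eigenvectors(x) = [[(-0.8+0j),-0.90+0.00j,-0.90-0.00j], [-0.32+0.00j,-0.10-0.27j,(-0.1+0.27j)], [-0.50+0.00j,-0.32-0.05j,(-0.32+0.05j)]]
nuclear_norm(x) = 2.09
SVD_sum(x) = [[-0.53, 0.39, 0.62], [-0.37, 0.27, 0.43], [-0.25, 0.19, 0.29]] + [[0.0, 0.43, -0.27], [-0.00, -0.63, 0.4], [0.0, 0.02, -0.02]] + [[-0.00,-0.00,-0.00], [-0.0,-0.00,-0.0], [0.0,0.00,0.0]]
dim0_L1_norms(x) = [1.15, 1.39, 1.46]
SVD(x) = [[0.76,-0.56,-0.32], [0.53,0.83,-0.18], [0.36,-0.03,0.93]] @ diag([1.1832470959160417, 0.9033953272467142, 0.0017868170180515392]) @ [[-0.59, 0.43, 0.69], [-0.00, -0.85, 0.53], [0.81, 0.31, 0.5]]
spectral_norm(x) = 1.18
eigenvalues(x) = [(0.01+0j), (-0.31+0.26j), (-0.31-0.26j)]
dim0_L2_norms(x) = [0.69, 0.92, 0.94]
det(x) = 0.00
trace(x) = -0.61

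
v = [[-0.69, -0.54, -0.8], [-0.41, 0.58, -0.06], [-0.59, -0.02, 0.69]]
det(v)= -0.728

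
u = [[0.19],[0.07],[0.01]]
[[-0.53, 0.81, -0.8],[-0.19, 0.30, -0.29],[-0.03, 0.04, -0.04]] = u@ [[-2.77, 4.28, -4.19]]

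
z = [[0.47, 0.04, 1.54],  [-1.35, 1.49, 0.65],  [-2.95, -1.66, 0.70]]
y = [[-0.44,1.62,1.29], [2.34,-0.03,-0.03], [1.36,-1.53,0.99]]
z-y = [[0.91, -1.58, 0.25], [-3.69, 1.52, 0.68], [-4.31, -0.13, -0.29]]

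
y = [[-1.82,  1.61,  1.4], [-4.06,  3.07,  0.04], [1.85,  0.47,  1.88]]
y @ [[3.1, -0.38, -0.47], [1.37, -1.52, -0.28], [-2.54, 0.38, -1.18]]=[[-6.99, -1.22, -1.25], [-8.48, -3.11, 1.0], [1.60, -0.7, -3.22]]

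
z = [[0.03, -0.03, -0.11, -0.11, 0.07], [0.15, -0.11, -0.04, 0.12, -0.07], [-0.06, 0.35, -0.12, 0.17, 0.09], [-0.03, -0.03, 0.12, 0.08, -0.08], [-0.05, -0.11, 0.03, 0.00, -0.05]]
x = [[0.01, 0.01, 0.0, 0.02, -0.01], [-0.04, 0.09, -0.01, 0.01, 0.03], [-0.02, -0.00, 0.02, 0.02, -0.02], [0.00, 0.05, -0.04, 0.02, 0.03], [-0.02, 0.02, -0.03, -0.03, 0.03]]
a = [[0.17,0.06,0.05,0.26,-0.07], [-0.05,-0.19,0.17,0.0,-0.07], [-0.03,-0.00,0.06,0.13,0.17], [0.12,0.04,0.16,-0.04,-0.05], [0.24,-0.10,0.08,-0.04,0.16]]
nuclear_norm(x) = 0.25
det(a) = 0.00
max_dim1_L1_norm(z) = 0.79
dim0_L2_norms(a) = [0.32, 0.23, 0.26, 0.3, 0.26]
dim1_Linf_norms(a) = [0.26, 0.19, 0.17, 0.16, 0.24]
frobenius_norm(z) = 0.56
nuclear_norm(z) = 0.98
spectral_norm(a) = 0.38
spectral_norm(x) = 0.13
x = a @ z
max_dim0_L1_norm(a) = 0.61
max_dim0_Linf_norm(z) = 0.35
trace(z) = -0.17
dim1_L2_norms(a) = [0.33, 0.27, 0.22, 0.21, 0.32]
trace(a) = 0.16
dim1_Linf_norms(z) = [0.11, 0.15, 0.35, 0.12, 0.11]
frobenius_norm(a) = 0.61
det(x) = -0.00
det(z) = 0.00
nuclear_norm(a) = 1.30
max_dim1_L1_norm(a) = 0.62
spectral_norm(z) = 0.44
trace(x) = 0.17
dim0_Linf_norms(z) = [0.15, 0.35, 0.12, 0.17, 0.09]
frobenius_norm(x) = 0.15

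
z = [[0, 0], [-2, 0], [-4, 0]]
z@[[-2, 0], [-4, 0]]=[[0, 0], [4, 0], [8, 0]]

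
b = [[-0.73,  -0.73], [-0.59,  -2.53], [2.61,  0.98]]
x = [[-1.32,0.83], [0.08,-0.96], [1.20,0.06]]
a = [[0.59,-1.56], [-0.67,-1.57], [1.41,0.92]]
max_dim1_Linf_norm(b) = 2.61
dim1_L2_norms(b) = [1.03, 2.6, 2.79]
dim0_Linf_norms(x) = [1.32, 0.96]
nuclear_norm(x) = 2.96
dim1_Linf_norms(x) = [1.32, 0.96, 1.2]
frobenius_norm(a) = 2.92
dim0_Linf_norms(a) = [1.41, 1.57]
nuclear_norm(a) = 4.00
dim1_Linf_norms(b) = [0.73, 2.53, 2.61]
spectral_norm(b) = 3.52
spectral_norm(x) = 1.94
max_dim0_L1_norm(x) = 2.6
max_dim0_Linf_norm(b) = 2.61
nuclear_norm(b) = 5.31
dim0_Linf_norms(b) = [2.61, 2.53]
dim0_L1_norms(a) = [2.67, 4.05]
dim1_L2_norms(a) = [1.67, 1.71, 1.68]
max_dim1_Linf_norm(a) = 1.57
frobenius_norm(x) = 2.19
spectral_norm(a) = 2.51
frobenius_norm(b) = 3.95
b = a + x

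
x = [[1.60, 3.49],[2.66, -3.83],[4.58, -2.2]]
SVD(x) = [[0.21, 0.88], [-0.68, -0.18], [-0.70, 0.44]] @ diag([6.770537171725654, 4.057194400849087]) @ [[-0.69, 0.72], [0.72, 0.69]]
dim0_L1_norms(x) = [8.84, 9.52]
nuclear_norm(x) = 10.83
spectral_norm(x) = 6.77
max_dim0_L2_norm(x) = 5.63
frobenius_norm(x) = 7.89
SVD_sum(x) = [[-0.97, 1.01], [3.19, -3.31], [3.31, -3.43]] + [[2.57, 2.48], [-0.53, -0.52], [1.27, 1.23]]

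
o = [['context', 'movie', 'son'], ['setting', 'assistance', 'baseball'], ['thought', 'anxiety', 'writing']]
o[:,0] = ['context', 'setting', 'thought']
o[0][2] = 'son'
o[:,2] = ['son', 'baseball', 'writing']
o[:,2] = ['son', 'baseball', 'writing']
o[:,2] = ['son', 'baseball', 'writing']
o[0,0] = 'context'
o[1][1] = 'assistance'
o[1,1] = 'assistance'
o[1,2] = 'baseball'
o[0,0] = 'context'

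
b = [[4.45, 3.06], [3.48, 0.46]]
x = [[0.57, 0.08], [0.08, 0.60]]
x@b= [[2.81, 1.78], [2.44, 0.52]]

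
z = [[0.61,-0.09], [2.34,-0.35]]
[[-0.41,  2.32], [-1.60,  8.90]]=z @[[-0.23,4.09], [3.04,1.91]]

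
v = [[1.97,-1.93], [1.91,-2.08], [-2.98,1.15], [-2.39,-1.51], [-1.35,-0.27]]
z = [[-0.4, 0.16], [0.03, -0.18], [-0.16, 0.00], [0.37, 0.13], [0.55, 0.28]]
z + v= [[1.57,-1.77], [1.94,-2.26], [-3.14,1.15], [-2.02,-1.38], [-0.80,0.01]]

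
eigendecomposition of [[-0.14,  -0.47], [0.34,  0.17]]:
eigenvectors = [[0.76+0.00j, (0.76-0j)],[(-0.25-0.6j), -0.25+0.60j]]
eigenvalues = [(0.02+0.37j), (0.02-0.37j)]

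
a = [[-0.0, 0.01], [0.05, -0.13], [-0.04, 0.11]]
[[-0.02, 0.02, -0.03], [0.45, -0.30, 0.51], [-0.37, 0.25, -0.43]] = a @ [[4.35,-0.98,1.60], [-1.82,1.95,-3.29]]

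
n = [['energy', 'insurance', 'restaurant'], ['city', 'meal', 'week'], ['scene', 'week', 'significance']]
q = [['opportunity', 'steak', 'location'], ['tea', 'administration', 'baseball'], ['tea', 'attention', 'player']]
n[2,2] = 'significance'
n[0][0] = 'energy'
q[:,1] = ['steak', 'administration', 'attention']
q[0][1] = 'steak'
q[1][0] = 'tea'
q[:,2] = ['location', 'baseball', 'player']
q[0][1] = 'steak'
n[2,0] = 'scene'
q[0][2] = 'location'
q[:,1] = ['steak', 'administration', 'attention']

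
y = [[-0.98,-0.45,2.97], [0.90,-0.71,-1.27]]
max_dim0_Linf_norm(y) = 2.97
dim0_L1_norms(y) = [1.88, 1.16, 4.24]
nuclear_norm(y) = 4.40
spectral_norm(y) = 3.47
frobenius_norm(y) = 3.59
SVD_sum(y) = [[-1.15, -0.09, 2.91], [0.55, 0.04, -1.39]] + [[0.17, -0.36, 0.06], [0.35, -0.75, 0.12]]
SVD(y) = [[-0.90, 0.43], [0.43, 0.90]] @ diag([3.470500534433435, 0.9308200902952387]) @ [[0.37,0.03,-0.93], [0.42,-0.9,0.14]]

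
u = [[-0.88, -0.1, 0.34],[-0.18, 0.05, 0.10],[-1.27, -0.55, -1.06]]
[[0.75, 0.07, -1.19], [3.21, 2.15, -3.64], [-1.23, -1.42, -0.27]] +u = [[-0.13, -0.03, -0.85], [3.03, 2.20, -3.54], [-2.5, -1.97, -1.33]]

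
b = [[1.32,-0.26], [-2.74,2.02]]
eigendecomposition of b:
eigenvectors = [[-0.42,0.2], [-0.91,-0.98]]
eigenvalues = [0.76, 2.58]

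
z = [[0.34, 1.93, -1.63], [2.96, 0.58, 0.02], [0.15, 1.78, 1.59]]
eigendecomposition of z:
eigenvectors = [[(0.67+0j), 0.01+0.42j, 0.01-0.42j], [-0.68+0.00j, 0.33+0.46j, 0.33-0.46j], [0.29+0.00j, 0.71+0.00j, 0.71-0.00j]]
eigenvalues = [(-2.33+0j), (2.42+1.25j), (2.42-1.25j)]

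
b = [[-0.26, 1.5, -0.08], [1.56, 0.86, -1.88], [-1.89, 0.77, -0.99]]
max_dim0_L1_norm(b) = 3.71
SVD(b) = [[0.21,-0.41,-0.89], [0.98,0.06,0.2], [-0.03,-0.91,0.42]] @ diag([2.6345412346065853, 2.441286635979951, 1.129607030848914]) @ [[0.58, 0.43, -0.69], [0.78, -0.52, 0.34], [-0.22, -0.74, -0.64]]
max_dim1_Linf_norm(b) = 1.89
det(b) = 7.27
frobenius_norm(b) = 3.77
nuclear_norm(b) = 6.21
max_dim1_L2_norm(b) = 2.59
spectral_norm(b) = 2.63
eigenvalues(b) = [(2.11+0j), (-1.25+1.37j), (-1.25-1.37j)]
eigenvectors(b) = [[(0.53+0j),0.20-0.37j,(0.2+0.37j)], [(0.84+0j),(0.24+0.43j),0.24-0.43j], [(-0.12+0j),(0.76+0j),0.76-0.00j]]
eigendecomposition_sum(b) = [[(0.86+0j),(0.74-0j),-0.47+0.00j],[1.34+0.00j,1.16-0.00j,(-0.73+0j)],[-0.19+0.00j,(-0.16+0j),0.10-0.00j]] + [[(-0.56+0.24j), 0.38-0.09j, 0.19+0.46j], [(0.11-0.7j), -0.15+0.43j, -0.57-0.09j], [-0.85-0.67j, (0.47+0.52j), -0.55+0.70j]] + [[-0.56-0.24j, 0.38+0.09j, 0.19-0.46j], [(0.11+0.7j), (-0.15-0.43j), (-0.57+0.09j)], [(-0.85+0.67j), 0.47-0.52j, -0.55-0.70j]]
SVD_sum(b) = [[0.32, 0.23, -0.38],  [1.5, 1.1, -1.78],  [-0.05, -0.04, 0.06]] + [[-0.79, 0.53, -0.34], [0.11, -0.07, 0.05], [-1.74, 1.15, -0.75]] + [[0.22,0.74,0.64], [-0.05,-0.17,-0.15], [-0.1,-0.35,-0.3]]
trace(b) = -0.39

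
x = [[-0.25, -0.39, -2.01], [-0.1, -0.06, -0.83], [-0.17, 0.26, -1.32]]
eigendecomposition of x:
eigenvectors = [[0.84,0.99,-0.97], [0.32,0.04,-0.23], [0.44,-0.12,0.09]]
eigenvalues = [-1.45, -0.02, -0.16]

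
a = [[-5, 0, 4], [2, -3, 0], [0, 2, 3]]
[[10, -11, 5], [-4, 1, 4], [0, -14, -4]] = a@[[-2, -1, -1], [0, -1, -2], [0, -4, 0]]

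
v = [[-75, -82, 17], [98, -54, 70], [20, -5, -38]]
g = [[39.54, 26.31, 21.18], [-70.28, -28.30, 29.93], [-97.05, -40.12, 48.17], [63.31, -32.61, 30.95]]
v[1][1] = -54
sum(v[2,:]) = -23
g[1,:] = [-70.28, -28.3, 29.93]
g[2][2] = 48.17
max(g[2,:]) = 48.17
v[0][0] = -75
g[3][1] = -32.61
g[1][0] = -70.28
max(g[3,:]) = 63.31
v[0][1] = -82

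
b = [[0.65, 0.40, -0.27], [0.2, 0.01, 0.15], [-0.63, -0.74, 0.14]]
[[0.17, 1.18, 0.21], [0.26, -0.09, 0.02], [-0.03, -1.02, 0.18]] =b@[[0.87, 0.88, 0.6], [-0.58, 0.29, -0.86], [0.62, -1.81, -0.59]]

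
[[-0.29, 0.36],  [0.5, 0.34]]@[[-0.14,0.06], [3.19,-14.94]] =[[1.19, -5.40], [1.01, -5.05]]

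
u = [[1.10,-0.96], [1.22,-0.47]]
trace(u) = 0.63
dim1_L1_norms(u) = [2.06, 1.69]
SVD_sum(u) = [[1.22, -0.77], [1.08, -0.68]] + [[-0.12, -0.19], [0.14, 0.21]]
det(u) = 0.65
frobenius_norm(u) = 1.96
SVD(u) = [[-0.75,  -0.66], [-0.66,  0.75]] @ diag([1.9302949780988186, 0.33891193181486323]) @ [[-0.85, 0.53], [0.53, 0.85]]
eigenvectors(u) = [[0.48+0.46j,0.48-0.46j],[(0.75+0j),0.75-0.00j]]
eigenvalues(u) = [(0.32+0.74j), (0.32-0.74j)]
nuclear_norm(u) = 2.27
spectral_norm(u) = 1.93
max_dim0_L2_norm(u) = 1.64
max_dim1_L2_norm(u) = 1.46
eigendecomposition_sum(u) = [[(0.55+0.21j),  -0.48+0.20j], [0.61-0.26j,  -0.23+0.54j]] + [[0.55-0.21j, -0.48-0.20j], [(0.61+0.26j), -0.23-0.54j]]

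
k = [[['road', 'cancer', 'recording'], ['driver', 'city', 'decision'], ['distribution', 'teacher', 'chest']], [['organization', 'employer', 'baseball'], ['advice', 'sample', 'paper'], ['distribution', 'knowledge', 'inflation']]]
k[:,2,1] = ['teacher', 'knowledge']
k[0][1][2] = 'decision'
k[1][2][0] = 'distribution'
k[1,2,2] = 'inflation'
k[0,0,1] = 'cancer'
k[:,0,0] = ['road', 'organization']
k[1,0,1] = 'employer'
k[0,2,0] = 'distribution'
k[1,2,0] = 'distribution'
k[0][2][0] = 'distribution'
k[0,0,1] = 'cancer'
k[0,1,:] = ['driver', 'city', 'decision']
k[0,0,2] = 'recording'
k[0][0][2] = 'recording'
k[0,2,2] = 'chest'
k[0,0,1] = 'cancer'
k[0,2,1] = 'teacher'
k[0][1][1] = 'city'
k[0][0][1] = 'cancer'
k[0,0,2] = 'recording'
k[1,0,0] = 'organization'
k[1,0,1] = 'employer'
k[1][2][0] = 'distribution'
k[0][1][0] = 'driver'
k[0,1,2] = 'decision'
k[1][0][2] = 'baseball'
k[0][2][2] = 'chest'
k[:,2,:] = [['distribution', 'teacher', 'chest'], ['distribution', 'knowledge', 'inflation']]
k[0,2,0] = 'distribution'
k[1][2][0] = 'distribution'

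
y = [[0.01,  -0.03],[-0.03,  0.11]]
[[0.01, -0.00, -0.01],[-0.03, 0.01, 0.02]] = y @[[-0.04, -0.07, -0.58], [-0.32, 0.07, 0.01]]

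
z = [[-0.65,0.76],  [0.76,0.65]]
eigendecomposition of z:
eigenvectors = [[-0.91, -0.42], [0.42, -0.91]]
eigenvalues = [-1.0, 1.0]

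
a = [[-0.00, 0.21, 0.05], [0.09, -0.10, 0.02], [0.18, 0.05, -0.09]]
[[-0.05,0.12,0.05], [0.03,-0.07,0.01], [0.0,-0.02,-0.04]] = a @ [[0.11, -0.23, 0.05], [-0.23, 0.55, 0.09], [0.05, 0.09, 0.64]]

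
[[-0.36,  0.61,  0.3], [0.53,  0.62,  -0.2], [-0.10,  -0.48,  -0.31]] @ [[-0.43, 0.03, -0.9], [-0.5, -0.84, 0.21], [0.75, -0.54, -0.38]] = [[0.07, -0.69, 0.34], [-0.69, -0.40, -0.27], [0.05, 0.57, 0.11]]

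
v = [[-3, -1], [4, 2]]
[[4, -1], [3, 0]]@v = [[-16, -6], [-9, -3]]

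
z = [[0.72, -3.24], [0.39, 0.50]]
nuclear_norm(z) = 3.83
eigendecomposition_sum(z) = [[0.36+0.53j,(-1.62+0.88j)], [(0.2-0.11j),0.25+0.59j]] + [[0.36-0.53j, -1.62-0.88j],[(0.2+0.11j), 0.25-0.59j]]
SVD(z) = [[-0.99,0.12], [0.12,0.99]] @ diag([3.3440043067992145, 0.4855256904719909]) @ [[-0.2,0.98], [0.98,0.20]]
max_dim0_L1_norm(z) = 3.74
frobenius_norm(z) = 3.38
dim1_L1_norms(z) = [3.96, 0.89]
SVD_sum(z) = [[0.66, -3.25],[-0.08, 0.4]] + [[0.06, 0.01], [0.47, 0.1]]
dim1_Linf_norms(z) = [3.24, 0.5]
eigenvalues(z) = [(0.61+1.12j), (0.61-1.12j)]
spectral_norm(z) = 3.34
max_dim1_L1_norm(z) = 3.96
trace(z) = 1.22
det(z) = 1.62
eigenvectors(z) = [[0.94+0.00j,(0.94-0j)],[(0.03-0.33j),0.03+0.33j]]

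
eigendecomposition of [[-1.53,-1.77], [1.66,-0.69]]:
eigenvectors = [[0.72+0.00j, (0.72-0j)], [-0.17-0.67j, (-0.17+0.67j)]]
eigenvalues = [(-1.11+1.66j), (-1.11-1.66j)]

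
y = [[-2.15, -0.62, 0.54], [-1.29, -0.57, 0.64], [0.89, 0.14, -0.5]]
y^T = [[-2.15,-1.29,0.89], [-0.62,-0.57,0.14], [0.54,0.64,-0.5]]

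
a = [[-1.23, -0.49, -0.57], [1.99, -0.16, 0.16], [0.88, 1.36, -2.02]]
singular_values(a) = [2.76, 2.18, 0.63]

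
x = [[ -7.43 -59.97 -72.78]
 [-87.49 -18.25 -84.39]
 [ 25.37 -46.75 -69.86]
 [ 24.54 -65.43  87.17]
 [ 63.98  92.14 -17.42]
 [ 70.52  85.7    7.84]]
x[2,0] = 25.37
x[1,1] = -18.25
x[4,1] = 92.14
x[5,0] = 70.52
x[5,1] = 85.7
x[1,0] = -87.49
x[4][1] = 92.14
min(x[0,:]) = -72.78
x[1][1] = -18.25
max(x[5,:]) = 85.7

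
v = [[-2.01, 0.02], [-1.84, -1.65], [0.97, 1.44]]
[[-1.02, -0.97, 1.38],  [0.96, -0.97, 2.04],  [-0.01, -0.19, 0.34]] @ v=[[5.17, 3.57], [1.83, 4.56], [0.70, 0.8]]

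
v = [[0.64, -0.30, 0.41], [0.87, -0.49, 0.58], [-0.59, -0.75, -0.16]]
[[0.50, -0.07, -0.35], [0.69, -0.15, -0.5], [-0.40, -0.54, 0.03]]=v@[[0.86, -0.01, -0.46], [-0.1, 0.66, 0.3], [-0.19, 0.32, 0.09]]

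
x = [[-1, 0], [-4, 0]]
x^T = [[-1, -4], [0, 0]]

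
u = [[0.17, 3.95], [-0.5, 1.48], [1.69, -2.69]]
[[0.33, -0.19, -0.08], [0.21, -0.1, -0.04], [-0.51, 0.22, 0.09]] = u @ [[-0.16,0.05,0.02],[0.09,-0.05,-0.02]]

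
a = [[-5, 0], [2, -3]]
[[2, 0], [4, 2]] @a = [[-10, 0], [-16, -6]]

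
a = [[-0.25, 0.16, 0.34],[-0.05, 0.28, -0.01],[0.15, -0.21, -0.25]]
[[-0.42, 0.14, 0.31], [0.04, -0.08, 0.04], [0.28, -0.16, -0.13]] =a @ [[0.47, 1.44, -2.01],[0.19, 0.04, -0.25],[-0.98, 1.46, -0.46]]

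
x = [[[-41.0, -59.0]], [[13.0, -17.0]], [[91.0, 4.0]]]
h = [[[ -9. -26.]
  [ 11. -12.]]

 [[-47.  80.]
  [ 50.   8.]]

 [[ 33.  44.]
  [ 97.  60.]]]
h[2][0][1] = 44.0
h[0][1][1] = -12.0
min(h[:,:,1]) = -26.0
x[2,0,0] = 91.0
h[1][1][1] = 8.0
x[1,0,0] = 13.0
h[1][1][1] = 8.0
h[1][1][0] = 50.0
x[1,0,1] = -17.0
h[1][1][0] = 50.0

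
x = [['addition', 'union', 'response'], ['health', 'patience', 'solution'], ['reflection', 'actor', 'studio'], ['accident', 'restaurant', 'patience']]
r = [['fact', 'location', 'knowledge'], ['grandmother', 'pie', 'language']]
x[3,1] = 'restaurant'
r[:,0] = ['fact', 'grandmother']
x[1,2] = 'solution'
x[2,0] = 'reflection'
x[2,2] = 'studio'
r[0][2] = 'knowledge'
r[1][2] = 'language'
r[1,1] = 'pie'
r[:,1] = ['location', 'pie']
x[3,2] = 'patience'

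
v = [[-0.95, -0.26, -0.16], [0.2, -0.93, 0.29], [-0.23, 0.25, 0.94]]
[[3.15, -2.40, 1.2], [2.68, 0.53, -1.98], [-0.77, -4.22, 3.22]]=v@ [[-2.28, 3.35, -2.28], [-3.51, -0.92, 2.34], [-0.44, -3.42, 2.25]]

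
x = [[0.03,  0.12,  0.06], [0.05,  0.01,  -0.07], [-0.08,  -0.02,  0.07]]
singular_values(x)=[0.14, 0.14, 0.01]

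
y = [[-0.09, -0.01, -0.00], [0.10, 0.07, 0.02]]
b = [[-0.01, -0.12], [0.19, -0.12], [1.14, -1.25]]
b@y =[[-0.01,-0.01,-0.0], [-0.03,-0.01,-0.0], [-0.23,-0.1,-0.02]]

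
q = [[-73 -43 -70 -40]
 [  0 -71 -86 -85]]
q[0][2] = -70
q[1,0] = 0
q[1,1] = -71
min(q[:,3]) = -85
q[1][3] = -85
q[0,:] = [-73, -43, -70, -40]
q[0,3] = -40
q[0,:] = [-73, -43, -70, -40]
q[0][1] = -43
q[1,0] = 0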